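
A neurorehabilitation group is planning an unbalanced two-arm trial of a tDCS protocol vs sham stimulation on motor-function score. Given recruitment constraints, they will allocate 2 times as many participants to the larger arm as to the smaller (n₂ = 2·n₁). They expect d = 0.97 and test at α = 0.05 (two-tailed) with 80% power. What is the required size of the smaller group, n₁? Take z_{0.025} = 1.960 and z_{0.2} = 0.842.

With allocation ratio k = n₂/n₁ = 2, Var(x̄₁−x̄₂) = σ²(1/n₁ + 1/(k·n₁)) = σ²·(k+1)/(k·n₁).
So n₁ = (1 + 1/k)·((z_{α/2} + z_β)/d)² = 1.500 × (2.802/0.97)².
n₁ = 1.500 × 8.34 = 12.5.
Round up: n₁ = 13, giving n₂ = 2 × 13 = 26.

n₁ = 13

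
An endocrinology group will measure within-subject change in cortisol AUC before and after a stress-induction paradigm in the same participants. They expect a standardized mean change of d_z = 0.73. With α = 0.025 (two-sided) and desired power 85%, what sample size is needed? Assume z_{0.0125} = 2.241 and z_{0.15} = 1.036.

For a paired (one-sample on differences) test: n = ((z_{α/2} + z_β) / d)².
z_{α/2} + z_β = 2.241 + 1.036 = 3.277.
n = (3.277 / 0.73)² = 4.489² = 20.15.
Round up.

n = 21 pairs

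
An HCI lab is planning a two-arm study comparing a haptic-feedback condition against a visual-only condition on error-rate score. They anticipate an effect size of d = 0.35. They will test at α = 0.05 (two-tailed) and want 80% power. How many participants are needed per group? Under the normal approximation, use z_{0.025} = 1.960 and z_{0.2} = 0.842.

For two independent groups with equal n: n = 2·((z_{α/2} + z_β) / d)².
z_{α/2} + z_β = 1.960 + 0.842 = 2.802.
n = 2 × (2.802 / 0.35)² = 2 × 8.006² = 2 × 64.09 = 128.2.
Round up to the next whole participant.

n = 129 per group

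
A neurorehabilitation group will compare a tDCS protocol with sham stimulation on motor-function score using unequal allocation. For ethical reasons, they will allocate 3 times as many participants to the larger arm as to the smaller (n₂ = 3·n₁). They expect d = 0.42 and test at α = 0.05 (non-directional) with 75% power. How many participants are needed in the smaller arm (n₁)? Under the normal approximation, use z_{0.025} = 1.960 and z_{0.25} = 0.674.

With allocation ratio k = n₂/n₁ = 3, Var(x̄₁−x̄₂) = σ²(1/n₁ + 1/(k·n₁)) = σ²·(k+1)/(k·n₁).
So n₁ = (1 + 1/k)·((z_{α/2} + z_β)/d)² = 1.333 × (2.634/0.42)².
n₁ = 1.333 × 39.33 = 52.4.
Round up: n₁ = 53, giving n₂ = 3 × 53 = 159.

n₁ = 53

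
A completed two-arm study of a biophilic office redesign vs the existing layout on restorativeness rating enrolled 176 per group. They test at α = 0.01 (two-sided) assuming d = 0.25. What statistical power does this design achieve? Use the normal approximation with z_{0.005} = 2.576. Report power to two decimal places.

For two equal groups, power = Φ(d·√(n/2) − z_{α/2}).
d·√(n/2) = 0.25 × √(176/2) = 0.25 × 9.381 = 2.345.
z_β = 2.345 − 2.576 = -0.231.
Power = Φ(-0.231) = 0.409.

power ≈ 0.41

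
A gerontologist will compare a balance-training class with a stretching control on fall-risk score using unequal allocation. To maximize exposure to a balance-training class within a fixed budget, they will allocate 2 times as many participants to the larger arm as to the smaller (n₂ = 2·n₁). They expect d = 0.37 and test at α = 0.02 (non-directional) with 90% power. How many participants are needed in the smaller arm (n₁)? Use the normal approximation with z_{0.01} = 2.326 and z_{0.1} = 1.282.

With allocation ratio k = n₂/n₁ = 2, Var(x̄₁−x̄₂) = σ²(1/n₁ + 1/(k·n₁)) = σ²·(k+1)/(k·n₁).
So n₁ = (1 + 1/k)·((z_{α/2} + z_β)/d)² = 1.500 × (3.608/0.37)².
n₁ = 1.500 × 95.09 = 142.6.
Round up: n₁ = 143, giving n₂ = 2 × 143 = 286.

n₁ = 143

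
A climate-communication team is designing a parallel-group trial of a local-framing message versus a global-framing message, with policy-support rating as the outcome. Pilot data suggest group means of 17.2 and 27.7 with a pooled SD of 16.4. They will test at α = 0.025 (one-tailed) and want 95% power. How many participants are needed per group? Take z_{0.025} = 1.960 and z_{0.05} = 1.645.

n = 64 per group

Cohen's d = |M₁ − M₂| / SD_pooled = |17.2 − 27.7| / 16.4 = 10.5 / 16.4 = 0.640.
For two independent groups with equal n: n = 2·((z_{α} + z_β) / d)².
z_{α} + z_β = 1.960 + 1.645 = 3.605.
n = 2 × (3.605 / 0.640)² = 2 × 5.633² = 2 × 31.73 = 63.5.
Round up to the next whole participant.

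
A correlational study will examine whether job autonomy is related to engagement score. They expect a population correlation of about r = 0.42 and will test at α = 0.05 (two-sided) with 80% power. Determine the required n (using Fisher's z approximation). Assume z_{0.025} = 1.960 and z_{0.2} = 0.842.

n = 43

Fisher's z: C = ½·ln((1+r)/(1−r)) = ½·ln(2.4483) = 0.4477.
n = ((z_{α/2} + z_β)/C)² + 3.
(1.960 + 0.842) / 0.4477 = 2.802 / 0.4477 = 6.259.
n = 6.259² + 3 = 39.17 + 3 = 42.2.
Round up.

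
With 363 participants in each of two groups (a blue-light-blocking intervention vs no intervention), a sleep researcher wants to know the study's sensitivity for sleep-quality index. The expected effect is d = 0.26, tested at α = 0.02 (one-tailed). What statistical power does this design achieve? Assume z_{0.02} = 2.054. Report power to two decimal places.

For two equal groups, power = Φ(d·√(n/2) − z_{α}).
d·√(n/2) = 0.26 × √(363/2) = 0.26 × 13.472 = 3.503.
z_β = 3.503 − 2.054 = 1.449.
Power = Φ(1.449) = 0.926.

power ≈ 0.93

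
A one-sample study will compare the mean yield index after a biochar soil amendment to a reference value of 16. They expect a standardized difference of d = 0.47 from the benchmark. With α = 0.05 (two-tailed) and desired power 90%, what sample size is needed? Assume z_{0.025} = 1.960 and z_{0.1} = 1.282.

For a one-sample test: n = ((z_{α/2} + z_β) / d)².
z_{α/2} + z_β = 1.960 + 1.282 = 3.242.
n = (3.242 / 0.47)² = 6.898² = 47.58.
Round up.

n = 48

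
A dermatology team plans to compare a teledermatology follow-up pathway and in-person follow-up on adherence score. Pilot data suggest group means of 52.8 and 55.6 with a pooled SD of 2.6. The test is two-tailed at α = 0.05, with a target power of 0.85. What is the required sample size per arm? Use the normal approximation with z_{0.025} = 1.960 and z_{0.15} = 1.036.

n = 16 per group

Cohen's d = |M₁ − M₂| / SD_pooled = |52.8 − 55.6| / 2.6 = 2.8 / 2.6 = 1.077.
For two independent groups with equal n: n = 2·((z_{α/2} + z_β) / d)².
z_{α/2} + z_β = 1.960 + 1.036 = 2.996.
n = 2 × (2.996 / 1.077)² = 2 × 2.782² = 2 × 7.74 = 15.5.
Round up to the next whole participant.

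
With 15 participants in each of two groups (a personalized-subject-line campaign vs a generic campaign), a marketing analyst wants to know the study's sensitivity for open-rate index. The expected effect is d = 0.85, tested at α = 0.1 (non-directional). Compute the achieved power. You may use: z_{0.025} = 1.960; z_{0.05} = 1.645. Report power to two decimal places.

For two equal groups, power = Φ(d·√(n/2) − z_{α/2}).
d·√(n/2) = 0.85 × √(15/2) = 0.85 × 2.739 = 2.328.
z_β = 2.328 − 1.645 = 0.683.
Power = Φ(0.683) = 0.753.

power ≈ 0.75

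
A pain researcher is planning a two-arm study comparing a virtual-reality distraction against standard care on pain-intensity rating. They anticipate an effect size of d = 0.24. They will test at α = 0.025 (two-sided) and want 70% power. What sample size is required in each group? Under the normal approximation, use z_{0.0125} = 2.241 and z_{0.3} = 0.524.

n = 266 per group

For two independent groups with equal n: n = 2·((z_{α/2} + z_β) / d)².
z_{α/2} + z_β = 2.241 + 0.524 = 2.765.
n = 2 × (2.765 / 0.24)² = 2 × 11.521² = 2 × 132.73 = 265.5.
Round up to the next whole participant.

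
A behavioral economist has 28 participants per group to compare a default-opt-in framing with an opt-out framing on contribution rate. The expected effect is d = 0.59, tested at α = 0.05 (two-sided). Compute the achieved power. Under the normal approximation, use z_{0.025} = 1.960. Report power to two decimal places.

For two equal groups, power = Φ(d·√(n/2) − z_{α/2}).
d·√(n/2) = 0.59 × √(28/2) = 0.59 × 3.742 = 2.208.
z_β = 2.208 − 1.960 = 0.248.
Power = Φ(0.248) = 0.598.

power ≈ 0.60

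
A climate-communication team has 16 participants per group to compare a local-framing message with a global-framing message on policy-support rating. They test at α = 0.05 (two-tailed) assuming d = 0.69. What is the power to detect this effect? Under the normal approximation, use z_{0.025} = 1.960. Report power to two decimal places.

power ≈ 0.50

For two equal groups, power = Φ(d·√(n/2) − z_{α/2}).
d·√(n/2) = 0.69 × √(16/2) = 0.69 × 2.828 = 1.952.
z_β = 1.952 − 1.960 = -0.008.
Power = Φ(-0.008) = 0.497.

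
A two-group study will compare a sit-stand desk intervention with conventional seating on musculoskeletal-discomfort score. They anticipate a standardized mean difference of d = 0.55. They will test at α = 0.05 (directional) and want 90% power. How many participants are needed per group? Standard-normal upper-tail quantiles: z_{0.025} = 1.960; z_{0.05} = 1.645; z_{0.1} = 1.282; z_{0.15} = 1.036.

For two independent groups with equal n: n = 2·((z_{α} + z_β) / d)².
z_{α} + z_β = 1.645 + 1.282 = 2.927.
n = 2 × (2.927 / 0.55)² = 2 × 5.322² = 2 × 28.32 = 56.6.
Round up to the next whole participant.

n = 57 per group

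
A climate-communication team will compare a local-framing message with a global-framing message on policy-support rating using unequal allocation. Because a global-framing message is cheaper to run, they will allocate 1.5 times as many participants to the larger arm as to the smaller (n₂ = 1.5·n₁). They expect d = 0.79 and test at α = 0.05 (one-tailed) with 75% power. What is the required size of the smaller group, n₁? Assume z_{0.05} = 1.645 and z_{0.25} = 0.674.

n₁ = 15

With allocation ratio k = n₂/n₁ = 1.5, Var(x̄₁−x̄₂) = σ²(1/n₁ + 1/(k·n₁)) = σ²·(k+1)/(k·n₁).
So n₁ = (1 + 1/k)·((z_{α} + z_β)/d)² = 1.667 × (2.319/0.79)².
n₁ = 1.667 × 8.62 = 14.4.
Round up: n₁ = 15, giving n₂ = ⌈1.5 × 15⌉ = ⌈22.5⌉ = 23.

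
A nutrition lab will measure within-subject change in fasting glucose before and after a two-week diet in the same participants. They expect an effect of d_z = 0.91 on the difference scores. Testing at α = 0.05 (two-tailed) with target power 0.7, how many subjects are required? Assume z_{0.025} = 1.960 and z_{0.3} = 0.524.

For a paired (one-sample on differences) test: n = ((z_{α/2} + z_β) / d)².
z_{α/2} + z_β = 1.960 + 0.524 = 2.484.
n = (2.484 / 0.91)² = 2.730² = 7.45.
Round up.

n = 8 pairs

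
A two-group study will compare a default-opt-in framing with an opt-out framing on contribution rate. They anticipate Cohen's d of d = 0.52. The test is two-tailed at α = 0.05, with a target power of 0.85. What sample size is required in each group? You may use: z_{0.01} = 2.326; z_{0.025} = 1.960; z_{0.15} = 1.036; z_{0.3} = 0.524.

For two independent groups with equal n: n = 2·((z_{α/2} + z_β) / d)².
z_{α/2} + z_β = 1.960 + 1.036 = 2.996.
n = 2 × (2.996 / 0.52)² = 2 × 5.762² = 2 × 33.20 = 66.4.
Round up to the next whole participant.

n = 67 per group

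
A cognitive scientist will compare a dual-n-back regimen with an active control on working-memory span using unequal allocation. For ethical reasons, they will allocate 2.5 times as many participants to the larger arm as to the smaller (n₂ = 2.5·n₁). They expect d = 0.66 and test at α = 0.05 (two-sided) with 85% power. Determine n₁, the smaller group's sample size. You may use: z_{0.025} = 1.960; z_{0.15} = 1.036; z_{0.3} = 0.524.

With allocation ratio k = n₂/n₁ = 2.5, Var(x̄₁−x̄₂) = σ²(1/n₁ + 1/(k·n₁)) = σ²·(k+1)/(k·n₁).
So n₁ = (1 + 1/k)·((z_{α/2} + z_β)/d)² = 1.400 × (2.996/0.66)².
n₁ = 1.400 × 20.61 = 28.8.
Round up: n₁ = 29, giving n₂ = ⌈2.5 × 29⌉ = ⌈72.5⌉ = 73.

n₁ = 29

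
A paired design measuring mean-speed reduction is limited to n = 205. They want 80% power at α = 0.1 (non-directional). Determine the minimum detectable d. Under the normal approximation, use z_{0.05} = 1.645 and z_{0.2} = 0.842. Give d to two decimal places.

d_min ≈ 0.17

For a single sample (or paired design) of n = 205: d_min = (z_{α/2} + z_β)/√n.
z-sum = 1.645 + 0.842 = 2.487.
d_min = 2.487 / √205 = 2.487 / 14.318 = 0.174.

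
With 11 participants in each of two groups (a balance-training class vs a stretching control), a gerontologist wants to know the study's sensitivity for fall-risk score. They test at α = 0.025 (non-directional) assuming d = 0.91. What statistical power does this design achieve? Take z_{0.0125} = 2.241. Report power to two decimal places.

For two equal groups, power = Φ(d·√(n/2) − z_{α/2}).
d·√(n/2) = 0.91 × √(11/2) = 0.91 × 2.345 = 2.134.
z_β = 2.134 − 2.241 = -0.107.
Power = Φ(-0.107) = 0.457.

power ≈ 0.46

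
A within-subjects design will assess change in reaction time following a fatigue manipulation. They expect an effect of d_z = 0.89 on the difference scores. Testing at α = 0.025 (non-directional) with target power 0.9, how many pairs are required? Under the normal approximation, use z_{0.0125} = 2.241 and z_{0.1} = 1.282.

n = 16 pairs

For a paired (one-sample on differences) test: n = ((z_{α/2} + z_β) / d)².
z_{α/2} + z_β = 2.241 + 1.282 = 3.523.
n = (3.523 / 0.89)² = 3.958² = 15.67.
Round up.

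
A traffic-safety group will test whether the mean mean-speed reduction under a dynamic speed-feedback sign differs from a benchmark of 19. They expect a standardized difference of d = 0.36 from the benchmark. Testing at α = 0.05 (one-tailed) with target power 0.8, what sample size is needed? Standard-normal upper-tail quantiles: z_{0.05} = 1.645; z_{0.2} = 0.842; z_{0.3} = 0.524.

n = 48

For a one-sample test: n = ((z_{α} + z_β) / d)².
z_{α} + z_β = 1.645 + 0.842 = 2.487.
n = (2.487 / 0.36)² = 6.908² = 47.73.
Round up.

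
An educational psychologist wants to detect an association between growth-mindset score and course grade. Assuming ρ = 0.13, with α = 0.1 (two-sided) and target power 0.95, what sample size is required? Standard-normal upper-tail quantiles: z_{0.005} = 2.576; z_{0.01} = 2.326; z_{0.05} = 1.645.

n = 637

Fisher's z: C = ½·ln((1+r)/(1−r)) = ½·ln(1.2989) = 0.1307.
n = ((z_{α/2} + z_β)/C)² + 3.
(1.645 + 1.645) / 0.1307 = 3.290 / 0.1307 = 25.172.
n = 25.172² + 3 = 633.64 + 3 = 636.6.
Round up.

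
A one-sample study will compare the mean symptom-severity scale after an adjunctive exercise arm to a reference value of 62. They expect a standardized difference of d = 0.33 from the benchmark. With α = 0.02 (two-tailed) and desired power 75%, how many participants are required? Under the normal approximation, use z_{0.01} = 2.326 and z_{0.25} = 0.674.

n = 83

For a one-sample test: n = ((z_{α/2} + z_β) / d)².
z_{α/2} + z_β = 2.326 + 0.674 = 3.000.
n = (3.000 / 0.33)² = 9.091² = 82.64.
Round up.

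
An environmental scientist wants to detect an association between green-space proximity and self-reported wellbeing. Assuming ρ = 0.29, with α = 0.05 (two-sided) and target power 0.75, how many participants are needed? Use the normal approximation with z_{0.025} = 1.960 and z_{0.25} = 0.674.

Fisher's z: C = ½·ln((1+r)/(1−r)) = ½·ln(1.8169) = 0.2986.
n = ((z_{α/2} + z_β)/C)² + 3.
(1.960 + 0.674) / 0.2986 = 2.634 / 0.2986 = 8.821.
n = 8.821² + 3 = 77.81 + 3 = 80.8.
Round up.

n = 81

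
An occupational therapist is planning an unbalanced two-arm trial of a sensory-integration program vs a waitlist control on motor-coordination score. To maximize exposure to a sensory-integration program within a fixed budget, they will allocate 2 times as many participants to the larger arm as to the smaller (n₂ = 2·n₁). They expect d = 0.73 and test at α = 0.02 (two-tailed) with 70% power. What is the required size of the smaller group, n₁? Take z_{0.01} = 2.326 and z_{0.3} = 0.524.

With allocation ratio k = n₂/n₁ = 2, Var(x̄₁−x̄₂) = σ²(1/n₁ + 1/(k·n₁)) = σ²·(k+1)/(k·n₁).
So n₁ = (1 + 1/k)·((z_{α/2} + z_β)/d)² = 1.500 × (2.850/0.73)².
n₁ = 1.500 × 15.24 = 22.9.
Round up: n₁ = 23, giving n₂ = 2 × 23 = 46.

n₁ = 23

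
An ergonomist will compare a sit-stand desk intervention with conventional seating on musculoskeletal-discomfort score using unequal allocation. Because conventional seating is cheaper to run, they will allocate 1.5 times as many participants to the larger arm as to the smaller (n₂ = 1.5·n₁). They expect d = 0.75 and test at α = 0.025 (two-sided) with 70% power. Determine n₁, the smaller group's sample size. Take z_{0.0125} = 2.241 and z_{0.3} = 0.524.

n₁ = 23

With allocation ratio k = n₂/n₁ = 1.5, Var(x̄₁−x̄₂) = σ²(1/n₁ + 1/(k·n₁)) = σ²·(k+1)/(k·n₁).
So n₁ = (1 + 1/k)·((z_{α/2} + z_β)/d)² = 1.667 × (2.765/0.75)².
n₁ = 1.667 × 13.59 = 22.7.
Round up: n₁ = 23, giving n₂ = ⌈1.5 × 23⌉ = ⌈34.5⌉ = 35.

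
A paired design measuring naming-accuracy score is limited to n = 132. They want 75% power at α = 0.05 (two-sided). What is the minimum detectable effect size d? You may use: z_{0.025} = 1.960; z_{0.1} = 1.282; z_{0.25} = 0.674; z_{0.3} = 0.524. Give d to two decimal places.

For a single sample (or paired design) of n = 132: d_min = (z_{α/2} + z_β)/√n.
z-sum = 1.960 + 0.674 = 2.634.
d_min = 2.634 / √132 = 2.634 / 11.489 = 0.229.

d_min ≈ 0.23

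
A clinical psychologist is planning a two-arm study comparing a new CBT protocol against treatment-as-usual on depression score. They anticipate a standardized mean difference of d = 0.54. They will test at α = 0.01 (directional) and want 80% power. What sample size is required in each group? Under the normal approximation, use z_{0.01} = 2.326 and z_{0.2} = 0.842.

n = 69 per group

For two independent groups with equal n: n = 2·((z_{α} + z_β) / d)².
z_{α} + z_β = 2.326 + 0.842 = 3.168.
n = 2 × (3.168 / 0.54)² = 2 × 5.867² = 2 × 34.42 = 68.8.
Round up to the next whole participant.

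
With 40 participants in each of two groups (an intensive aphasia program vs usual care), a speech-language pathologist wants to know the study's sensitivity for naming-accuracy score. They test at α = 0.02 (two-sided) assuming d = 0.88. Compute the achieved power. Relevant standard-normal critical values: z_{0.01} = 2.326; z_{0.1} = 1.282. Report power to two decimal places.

power ≈ 0.95

For two equal groups, power = Φ(d·√(n/2) − z_{α/2}).
d·√(n/2) = 0.88 × √(40/2) = 0.88 × 4.472 = 3.935.
z_β = 3.935 − 2.326 = 1.609.
Power = Φ(1.609) = 0.946.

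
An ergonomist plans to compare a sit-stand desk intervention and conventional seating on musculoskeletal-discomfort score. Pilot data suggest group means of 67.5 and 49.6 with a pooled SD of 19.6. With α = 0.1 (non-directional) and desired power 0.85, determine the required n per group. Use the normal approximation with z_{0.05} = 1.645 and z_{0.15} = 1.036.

Cohen's d = |M₁ − M₂| / SD_pooled = |67.5 − 49.6| / 19.6 = 17.9 / 19.6 = 0.913.
For two independent groups with equal n: n = 2·((z_{α/2} + z_β) / d)².
z_{α/2} + z_β = 1.645 + 1.036 = 2.681.
n = 2 × (2.681 / 0.913)² = 2 × 2.936² = 2 × 8.62 = 17.2.
Round up to the next whole participant.

n = 18 per group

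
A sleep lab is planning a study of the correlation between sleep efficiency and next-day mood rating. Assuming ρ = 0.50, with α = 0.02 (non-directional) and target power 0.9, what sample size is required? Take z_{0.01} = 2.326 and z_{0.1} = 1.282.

Fisher's z: C = ½·ln((1+r)/(1−r)) = ½·ln(3.0000) = 0.5493.
n = ((z_{α/2} + z_β)/C)² + 3.
(2.326 + 1.282) / 0.5493 = 3.608 / 0.5493 = 6.568.
n = 6.568² + 3 = 43.14 + 3 = 46.1.
Round up.

n = 47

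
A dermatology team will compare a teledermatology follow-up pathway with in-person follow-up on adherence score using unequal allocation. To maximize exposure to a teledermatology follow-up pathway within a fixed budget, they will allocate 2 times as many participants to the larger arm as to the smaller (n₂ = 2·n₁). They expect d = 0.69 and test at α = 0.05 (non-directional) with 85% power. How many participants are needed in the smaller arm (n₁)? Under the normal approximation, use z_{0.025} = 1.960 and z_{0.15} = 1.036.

With allocation ratio k = n₂/n₁ = 2, Var(x̄₁−x̄₂) = σ²(1/n₁ + 1/(k·n₁)) = σ²·(k+1)/(k·n₁).
So n₁ = (1 + 1/k)·((z_{α/2} + z_β)/d)² = 1.500 × (2.996/0.69)².
n₁ = 1.500 × 18.85 = 28.3.
Round up: n₁ = 29, giving n₂ = 2 × 29 = 58.

n₁ = 29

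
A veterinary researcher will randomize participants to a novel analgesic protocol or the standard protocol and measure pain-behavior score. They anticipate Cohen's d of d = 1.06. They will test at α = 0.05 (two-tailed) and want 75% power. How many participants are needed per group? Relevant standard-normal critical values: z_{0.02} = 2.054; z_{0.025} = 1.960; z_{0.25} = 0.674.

n = 13 per group

For two independent groups with equal n: n = 2·((z_{α/2} + z_β) / d)².
z_{α/2} + z_β = 1.960 + 0.674 = 2.634.
n = 2 × (2.634 / 1.06)² = 2 × 2.485² = 2 × 6.17 = 12.3.
Round up to the next whole participant.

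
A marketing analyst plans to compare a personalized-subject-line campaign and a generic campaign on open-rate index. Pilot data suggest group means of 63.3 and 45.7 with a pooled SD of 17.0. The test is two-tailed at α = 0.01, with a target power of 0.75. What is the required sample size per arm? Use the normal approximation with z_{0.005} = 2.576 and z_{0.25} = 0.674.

Cohen's d = |M₁ − M₂| / SD_pooled = |63.3 − 45.7| / 17.0 = 17.6 / 17.0 = 1.035.
For two independent groups with equal n: n = 2·((z_{α/2} + z_β) / d)².
z_{α/2} + z_β = 2.576 + 0.674 = 3.250.
n = 2 × (3.250 / 1.035)² = 2 × 3.140² = 2 × 9.86 = 19.7.
Round up to the next whole participant.

n = 20 per group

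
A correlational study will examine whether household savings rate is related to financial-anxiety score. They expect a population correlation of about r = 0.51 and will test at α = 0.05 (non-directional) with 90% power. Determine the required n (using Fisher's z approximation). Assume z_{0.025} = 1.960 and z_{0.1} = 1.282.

n = 37

Fisher's z: C = ½·ln((1+r)/(1−r)) = ½·ln(3.0816) = 0.5627.
n = ((z_{α/2} + z_β)/C)² + 3.
(1.960 + 1.282) / 0.5627 = 3.242 / 0.5627 = 5.762.
n = 5.762² + 3 = 33.19 + 3 = 36.2.
Round up.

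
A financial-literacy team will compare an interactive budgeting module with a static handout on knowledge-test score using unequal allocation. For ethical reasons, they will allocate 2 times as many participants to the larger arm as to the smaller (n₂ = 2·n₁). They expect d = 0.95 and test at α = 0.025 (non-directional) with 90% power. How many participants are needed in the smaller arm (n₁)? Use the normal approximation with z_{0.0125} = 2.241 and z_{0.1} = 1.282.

n₁ = 21

With allocation ratio k = n₂/n₁ = 2, Var(x̄₁−x̄₂) = σ²(1/n₁ + 1/(k·n₁)) = σ²·(k+1)/(k·n₁).
So n₁ = (1 + 1/k)·((z_{α/2} + z_β)/d)² = 1.500 × (3.523/0.95)².
n₁ = 1.500 × 13.75 = 20.6.
Round up: n₁ = 21, giving n₂ = 2 × 21 = 42.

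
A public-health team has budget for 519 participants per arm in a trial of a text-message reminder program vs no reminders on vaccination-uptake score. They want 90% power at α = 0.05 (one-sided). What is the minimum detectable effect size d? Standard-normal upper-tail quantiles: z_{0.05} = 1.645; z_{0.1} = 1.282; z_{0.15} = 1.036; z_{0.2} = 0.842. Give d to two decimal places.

For two independent groups of n = 519 each: d_min = (z_{α} + z_β)·√(2/n).
z-sum = 1.645 + 1.282 = 2.927.
d_min = 2.927 × √(2/519) = 2.927 × 0.0621 = 0.182.

d_min ≈ 0.18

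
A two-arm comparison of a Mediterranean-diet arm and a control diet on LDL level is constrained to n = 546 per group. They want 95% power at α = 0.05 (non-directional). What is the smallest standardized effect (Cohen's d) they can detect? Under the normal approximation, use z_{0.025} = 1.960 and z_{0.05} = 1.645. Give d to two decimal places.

For two independent groups of n = 546 each: d_min = (z_{α/2} + z_β)·√(2/n).
z-sum = 1.960 + 1.645 = 3.605.
d_min = 3.605 × √(2/546) = 3.605 × 0.0605 = 0.218.

d_min ≈ 0.22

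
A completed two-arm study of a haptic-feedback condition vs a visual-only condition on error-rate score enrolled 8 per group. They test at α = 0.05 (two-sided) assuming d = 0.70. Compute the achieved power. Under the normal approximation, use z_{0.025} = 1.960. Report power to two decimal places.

For two equal groups, power = Φ(d·√(n/2) − z_{α/2}).
d·√(n/2) = 0.70 × √(8/2) = 0.70 × 2.000 = 1.400.
z_β = 1.400 − 1.960 = -0.560.
Power = Φ(-0.560) = 0.288.

power ≈ 0.29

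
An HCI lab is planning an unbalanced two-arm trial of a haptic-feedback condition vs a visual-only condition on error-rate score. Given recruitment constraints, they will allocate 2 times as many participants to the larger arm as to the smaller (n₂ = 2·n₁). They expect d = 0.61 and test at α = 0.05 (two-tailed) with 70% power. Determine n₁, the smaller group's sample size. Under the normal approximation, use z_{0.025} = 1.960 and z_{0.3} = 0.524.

With allocation ratio k = n₂/n₁ = 2, Var(x̄₁−x̄₂) = σ²(1/n₁ + 1/(k·n₁)) = σ²·(k+1)/(k·n₁).
So n₁ = (1 + 1/k)·((z_{α/2} + z_β)/d)² = 1.500 × (2.484/0.61)².
n₁ = 1.500 × 16.58 = 24.9.
Round up: n₁ = 25, giving n₂ = 2 × 25 = 50.

n₁ = 25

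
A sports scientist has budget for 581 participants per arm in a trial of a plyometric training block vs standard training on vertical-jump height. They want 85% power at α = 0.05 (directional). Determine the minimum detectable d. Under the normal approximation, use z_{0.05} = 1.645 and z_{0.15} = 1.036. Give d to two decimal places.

For two independent groups of n = 581 each: d_min = (z_{α} + z_β)·√(2/n).
z-sum = 1.645 + 1.036 = 2.681.
d_min = 2.681 × √(2/581) = 2.681 × 0.0587 = 0.157.

d_min ≈ 0.16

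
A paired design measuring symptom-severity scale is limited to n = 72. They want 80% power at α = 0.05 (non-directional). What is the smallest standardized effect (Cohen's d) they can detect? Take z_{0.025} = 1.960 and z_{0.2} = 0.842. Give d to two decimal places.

For a single sample (or paired design) of n = 72: d_min = (z_{α/2} + z_β)/√n.
z-sum = 1.960 + 0.842 = 2.802.
d_min = 2.802 / √72 = 2.802 / 8.485 = 0.330.

d_min ≈ 0.33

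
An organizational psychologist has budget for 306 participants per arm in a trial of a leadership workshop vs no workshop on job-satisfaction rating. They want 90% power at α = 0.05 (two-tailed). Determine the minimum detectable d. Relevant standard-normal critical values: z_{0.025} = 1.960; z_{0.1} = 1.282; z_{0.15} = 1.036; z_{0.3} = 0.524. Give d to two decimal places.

For two independent groups of n = 306 each: d_min = (z_{α/2} + z_β)·√(2/n).
z-sum = 1.960 + 1.282 = 3.242.
d_min = 3.242 × √(2/306) = 3.242 × 0.0808 = 0.262.

d_min ≈ 0.26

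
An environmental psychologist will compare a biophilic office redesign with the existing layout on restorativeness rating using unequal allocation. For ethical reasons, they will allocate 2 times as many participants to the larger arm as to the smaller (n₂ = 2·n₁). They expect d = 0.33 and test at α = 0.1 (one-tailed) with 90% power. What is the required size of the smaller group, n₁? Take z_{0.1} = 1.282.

n₁ = 91

With allocation ratio k = n₂/n₁ = 2, Var(x̄₁−x̄₂) = σ²(1/n₁ + 1/(k·n₁)) = σ²·(k+1)/(k·n₁).
So n₁ = (1 + 1/k)·((z_{α} + z_β)/d)² = 1.500 × (2.564/0.33)².
n₁ = 1.500 × 60.37 = 90.6.
Round up: n₁ = 91, giving n₂ = 2 × 91 = 182.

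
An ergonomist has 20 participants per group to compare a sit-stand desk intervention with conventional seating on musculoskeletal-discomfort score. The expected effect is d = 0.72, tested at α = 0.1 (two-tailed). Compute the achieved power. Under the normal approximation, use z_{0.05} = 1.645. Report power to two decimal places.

power ≈ 0.74

For two equal groups, power = Φ(d·√(n/2) − z_{α/2}).
d·√(n/2) = 0.72 × √(20/2) = 0.72 × 3.162 = 2.277.
z_β = 2.277 − 1.645 = 0.632.
Power = Φ(0.632) = 0.736.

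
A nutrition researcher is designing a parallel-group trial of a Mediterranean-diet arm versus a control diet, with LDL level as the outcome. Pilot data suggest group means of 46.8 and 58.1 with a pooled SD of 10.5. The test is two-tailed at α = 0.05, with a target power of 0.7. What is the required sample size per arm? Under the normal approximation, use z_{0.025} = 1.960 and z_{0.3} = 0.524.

n = 11 per group

Cohen's d = |M₁ − M₂| / SD_pooled = |46.8 − 58.1| / 10.5 = 11.3 / 10.5 = 1.076.
For two independent groups with equal n: n = 2·((z_{α/2} + z_β) / d)².
z_{α/2} + z_β = 1.960 + 0.524 = 2.484.
n = 2 × (2.484 / 1.076)² = 2 × 2.309² = 2 × 5.33 = 10.7.
Round up to the next whole participant.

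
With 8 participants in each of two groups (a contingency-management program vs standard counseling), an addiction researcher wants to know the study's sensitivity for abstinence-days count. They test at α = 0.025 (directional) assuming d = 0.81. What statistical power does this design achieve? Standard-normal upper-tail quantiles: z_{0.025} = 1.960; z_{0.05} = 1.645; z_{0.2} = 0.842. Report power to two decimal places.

power ≈ 0.37

For two equal groups, power = Φ(d·√(n/2) − z_{α}).
d·√(n/2) = 0.81 × √(8/2) = 0.81 × 2.000 = 1.620.
z_β = 1.620 − 1.960 = -0.340.
Power = Φ(-0.340) = 0.367.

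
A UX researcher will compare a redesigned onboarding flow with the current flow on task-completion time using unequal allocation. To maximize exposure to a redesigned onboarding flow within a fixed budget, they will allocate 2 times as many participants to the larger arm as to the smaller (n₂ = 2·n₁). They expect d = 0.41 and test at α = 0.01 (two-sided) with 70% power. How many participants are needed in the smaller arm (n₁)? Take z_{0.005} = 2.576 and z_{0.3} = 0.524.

With allocation ratio k = n₂/n₁ = 2, Var(x̄₁−x̄₂) = σ²(1/n₁ + 1/(k·n₁)) = σ²·(k+1)/(k·n₁).
So n₁ = (1 + 1/k)·((z_{α/2} + z_β)/d)² = 1.500 × (3.100/0.41)².
n₁ = 1.500 × 57.17 = 85.8.
Round up: n₁ = 86, giving n₂ = 2 × 86 = 172.

n₁ = 86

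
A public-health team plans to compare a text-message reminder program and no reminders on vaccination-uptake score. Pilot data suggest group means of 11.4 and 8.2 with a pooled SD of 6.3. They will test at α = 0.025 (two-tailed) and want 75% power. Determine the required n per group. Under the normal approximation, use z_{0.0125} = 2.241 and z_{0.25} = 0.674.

n = 66 per group

Cohen's d = |M₁ − M₂| / SD_pooled = |11.4 − 8.2| / 6.3 = 3.2 / 6.3 = 0.508.
For two independent groups with equal n: n = 2·((z_{α/2} + z_β) / d)².
z_{α/2} + z_β = 2.241 + 0.674 = 2.915.
n = 2 × (2.915 / 0.508)² = 2 × 5.738² = 2 × 32.93 = 65.9.
Round up to the next whole participant.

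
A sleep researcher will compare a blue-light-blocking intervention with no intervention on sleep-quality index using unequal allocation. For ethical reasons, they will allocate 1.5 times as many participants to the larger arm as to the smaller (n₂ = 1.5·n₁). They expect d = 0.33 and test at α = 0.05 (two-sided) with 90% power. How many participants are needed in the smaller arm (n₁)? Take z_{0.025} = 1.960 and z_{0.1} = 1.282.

With allocation ratio k = n₂/n₁ = 1.5, Var(x̄₁−x̄₂) = σ²(1/n₁ + 1/(k·n₁)) = σ²·(k+1)/(k·n₁).
So n₁ = (1 + 1/k)·((z_{α/2} + z_β)/d)² = 1.667 × (3.242/0.33)².
n₁ = 1.667 × 96.52 = 160.9.
Round up: n₁ = 161, giving n₂ = ⌈1.5 × 161⌉ = ⌈241.5⌉ = 242.

n₁ = 161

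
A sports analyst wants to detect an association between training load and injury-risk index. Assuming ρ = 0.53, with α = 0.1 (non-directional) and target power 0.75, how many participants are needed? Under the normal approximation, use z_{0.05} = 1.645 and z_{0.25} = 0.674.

n = 19

Fisher's z: C = ½·ln((1+r)/(1−r)) = ½·ln(3.2553) = 0.5901.
n = ((z_{α/2} + z_β)/C)² + 3.
(1.645 + 0.674) / 0.5901 = 2.319 / 0.5901 = 3.930.
n = 3.930² + 3 = 15.44 + 3 = 18.4.
Round up.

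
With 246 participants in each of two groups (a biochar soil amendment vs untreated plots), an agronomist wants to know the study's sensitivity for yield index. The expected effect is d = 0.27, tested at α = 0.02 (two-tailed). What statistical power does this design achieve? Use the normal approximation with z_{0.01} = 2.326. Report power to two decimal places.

For two equal groups, power = Φ(d·√(n/2) − z_{α/2}).
d·√(n/2) = 0.27 × √(246/2) = 0.27 × 11.091 = 2.994.
z_β = 2.994 − 2.326 = 0.668.
Power = Φ(0.668) = 0.748.

power ≈ 0.75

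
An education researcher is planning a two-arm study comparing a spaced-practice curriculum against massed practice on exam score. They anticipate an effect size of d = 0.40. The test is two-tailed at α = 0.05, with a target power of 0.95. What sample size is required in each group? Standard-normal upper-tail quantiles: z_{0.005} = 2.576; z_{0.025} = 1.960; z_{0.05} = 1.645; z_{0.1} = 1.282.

n = 163 per group

For two independent groups with equal n: n = 2·((z_{α/2} + z_β) / d)².
z_{α/2} + z_β = 1.960 + 1.645 = 3.605.
n = 2 × (3.605 / 0.40)² = 2 × 9.012² = 2 × 81.23 = 162.5.
Round up to the next whole participant.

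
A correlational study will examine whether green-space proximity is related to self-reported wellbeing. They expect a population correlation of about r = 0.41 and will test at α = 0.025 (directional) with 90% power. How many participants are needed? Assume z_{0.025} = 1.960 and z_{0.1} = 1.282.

Fisher's z: C = ½·ln((1+r)/(1−r)) = ½·ln(2.3898) = 0.4356.
n = ((z_{α} + z_β)/C)² + 3.
(1.960 + 1.282) / 0.4356 = 3.242 / 0.4356 = 7.443.
n = 7.443² + 3 = 55.39 + 3 = 58.4.
Round up.

n = 59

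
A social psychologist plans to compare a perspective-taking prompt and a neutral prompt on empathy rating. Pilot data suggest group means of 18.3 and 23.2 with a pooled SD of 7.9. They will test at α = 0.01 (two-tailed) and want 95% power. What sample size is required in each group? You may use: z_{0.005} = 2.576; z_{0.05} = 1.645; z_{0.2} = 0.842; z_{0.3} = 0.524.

Cohen's d = |M₁ − M₂| / SD_pooled = |18.3 − 23.2| / 7.9 = 4.9 / 7.9 = 0.620.
For two independent groups with equal n: n = 2·((z_{α/2} + z_β) / d)².
z_{α/2} + z_β = 2.576 + 1.645 = 4.221.
n = 2 × (4.221 / 0.620)² = 2 × 6.808² = 2 × 46.35 = 92.7.
Round up to the next whole participant.

n = 93 per group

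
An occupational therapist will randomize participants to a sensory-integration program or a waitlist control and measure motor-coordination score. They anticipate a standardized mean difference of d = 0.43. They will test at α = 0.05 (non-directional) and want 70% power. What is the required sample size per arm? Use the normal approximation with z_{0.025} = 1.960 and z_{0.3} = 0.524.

n = 67 per group

For two independent groups with equal n: n = 2·((z_{α/2} + z_β) / d)².
z_{α/2} + z_β = 1.960 + 0.524 = 2.484.
n = 2 × (2.484 / 0.43)² = 2 × 5.777² = 2 × 33.37 = 66.7.
Round up to the next whole participant.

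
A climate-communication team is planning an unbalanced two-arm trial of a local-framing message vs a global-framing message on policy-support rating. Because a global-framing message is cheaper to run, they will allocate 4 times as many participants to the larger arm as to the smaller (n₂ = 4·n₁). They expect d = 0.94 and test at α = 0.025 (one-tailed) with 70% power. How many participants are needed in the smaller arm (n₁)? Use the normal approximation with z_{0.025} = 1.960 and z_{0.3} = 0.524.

n₁ = 9

With allocation ratio k = n₂/n₁ = 4, Var(x̄₁−x̄₂) = σ²(1/n₁ + 1/(k·n₁)) = σ²·(k+1)/(k·n₁).
So n₁ = (1 + 1/k)·((z_{α} + z_β)/d)² = 1.250 × (2.484/0.94)².
n₁ = 1.250 × 6.98 = 8.7.
Round up: n₁ = 9, giving n₂ = 4 × 9 = 36.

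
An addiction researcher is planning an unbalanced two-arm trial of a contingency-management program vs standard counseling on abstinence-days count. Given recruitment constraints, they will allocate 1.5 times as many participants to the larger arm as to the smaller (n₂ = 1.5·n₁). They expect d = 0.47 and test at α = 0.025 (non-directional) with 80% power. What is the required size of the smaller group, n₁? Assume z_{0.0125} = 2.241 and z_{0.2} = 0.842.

With allocation ratio k = n₂/n₁ = 1.5, Var(x̄₁−x̄₂) = σ²(1/n₁ + 1/(k·n₁)) = σ²·(k+1)/(k·n₁).
So n₁ = (1 + 1/k)·((z_{α/2} + z_β)/d)² = 1.667 × (3.083/0.47)².
n₁ = 1.667 × 43.03 = 71.7.
Round up: n₁ = 72, giving n₂ = 1.5 × 72 = 108.

n₁ = 72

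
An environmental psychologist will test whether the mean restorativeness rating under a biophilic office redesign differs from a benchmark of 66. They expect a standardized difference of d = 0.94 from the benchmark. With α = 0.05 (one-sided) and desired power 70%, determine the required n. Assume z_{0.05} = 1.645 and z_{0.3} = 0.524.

For a one-sample test: n = ((z_{α} + z_β) / d)².
z_{α} + z_β = 1.645 + 0.524 = 2.169.
n = (2.169 / 0.94)² = 2.307² = 5.32.
Round up.

n = 6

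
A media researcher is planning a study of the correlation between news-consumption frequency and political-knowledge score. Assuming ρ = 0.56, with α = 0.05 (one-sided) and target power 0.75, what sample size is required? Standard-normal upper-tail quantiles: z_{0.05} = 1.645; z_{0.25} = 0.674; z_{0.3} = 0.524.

Fisher's z: C = ½·ln((1+r)/(1−r)) = ½·ln(3.5455) = 0.6328.
n = ((z_{α} + z_β)/C)² + 3.
(1.645 + 0.674) / 0.6328 = 2.319 / 0.6328 = 3.665.
n = 3.665² + 3 = 13.43 + 3 = 16.4.
Round up.

n = 17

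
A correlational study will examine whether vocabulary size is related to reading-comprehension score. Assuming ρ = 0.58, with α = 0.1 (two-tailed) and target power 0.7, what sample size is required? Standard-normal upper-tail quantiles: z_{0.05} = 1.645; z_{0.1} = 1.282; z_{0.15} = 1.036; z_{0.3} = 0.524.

n = 14

Fisher's z: C = ½·ln((1+r)/(1−r)) = ½·ln(3.7619) = 0.6625.
n = ((z_{α/2} + z_β)/C)² + 3.
(1.645 + 0.524) / 0.6625 = 2.169 / 0.6625 = 3.274.
n = 3.274² + 3 = 10.72 + 3 = 13.7.
Round up.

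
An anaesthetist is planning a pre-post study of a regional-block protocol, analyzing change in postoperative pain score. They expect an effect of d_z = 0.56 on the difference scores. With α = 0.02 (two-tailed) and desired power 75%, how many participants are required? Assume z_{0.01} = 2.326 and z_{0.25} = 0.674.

n = 29 pairs

For a paired (one-sample on differences) test: n = ((z_{α/2} + z_β) / d)².
z_{α/2} + z_β = 2.326 + 0.674 = 3.000.
n = (3.000 / 0.56)² = 5.357² = 28.70.
Round up.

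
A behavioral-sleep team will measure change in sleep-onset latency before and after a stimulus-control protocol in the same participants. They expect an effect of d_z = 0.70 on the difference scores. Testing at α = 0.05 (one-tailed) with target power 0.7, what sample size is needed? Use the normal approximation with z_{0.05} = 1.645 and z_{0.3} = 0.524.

n = 10 pairs

For a paired (one-sample on differences) test: n = ((z_{α} + z_β) / d)².
z_{α} + z_β = 1.645 + 0.524 = 2.169.
n = (2.169 / 0.70)² = 3.099² = 9.60.
Round up.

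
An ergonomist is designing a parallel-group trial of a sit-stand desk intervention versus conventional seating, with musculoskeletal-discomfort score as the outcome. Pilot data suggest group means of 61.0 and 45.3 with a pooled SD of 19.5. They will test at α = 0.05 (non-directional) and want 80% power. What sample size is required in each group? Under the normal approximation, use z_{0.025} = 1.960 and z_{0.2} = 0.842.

Cohen's d = |M₁ − M₂| / SD_pooled = |61.0 − 45.3| / 19.5 = 15.7 / 19.5 = 0.805.
For two independent groups with equal n: n = 2·((z_{α/2} + z_β) / d)².
z_{α/2} + z_β = 1.960 + 0.842 = 2.802.
n = 2 × (2.802 / 0.805)² = 2 × 3.481² = 2 × 12.12 = 24.2.
Round up to the next whole participant.

n = 25 per group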